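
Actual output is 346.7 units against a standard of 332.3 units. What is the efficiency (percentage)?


Efficiency = (actual / standard) × 100
= (346.7 / 332.3) × 100
= 104.3%


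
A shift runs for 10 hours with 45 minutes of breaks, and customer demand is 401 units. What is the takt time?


Available = 10×60 - 45 = 555 min
Takt time = 555 / 401
= 1.38 min/unit


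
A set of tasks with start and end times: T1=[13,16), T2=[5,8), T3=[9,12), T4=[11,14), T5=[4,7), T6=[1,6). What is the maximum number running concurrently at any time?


Check each time point for overlaps:
  t=5: 3 tasks active (T2, T5, T6)
Max concurrent = 3


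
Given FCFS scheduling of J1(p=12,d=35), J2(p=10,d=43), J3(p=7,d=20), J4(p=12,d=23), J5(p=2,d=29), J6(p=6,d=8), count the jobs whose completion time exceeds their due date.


Completion vs due date:
  J1: C=12, d=35 → on time
  J2: C=22, d=43 → on time
  J3: C=29, d=20 → TARDY
  J4: C=41, d=23 → TARDY
  J5: C=43, d=29 → TARDY
  J6: C=49, d=8 → TARDY
Tardy jobs: J3, J4, J5, J6
Count = 4


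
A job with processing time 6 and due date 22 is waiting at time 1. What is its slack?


Slack = due - current_time - processing
= 22 - 1 - 6
= 15


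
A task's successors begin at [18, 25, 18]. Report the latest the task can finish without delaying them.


LF = min of all successor start times
Successors start at: [18, 25, 18]
LF = min(18, 25, 18)
= 18


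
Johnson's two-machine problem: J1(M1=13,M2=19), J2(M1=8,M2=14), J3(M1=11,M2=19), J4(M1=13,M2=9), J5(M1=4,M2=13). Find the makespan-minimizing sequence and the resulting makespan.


Johnson's rule:
Group 1 (M1≤M2, sort by M1): ['J5', 'J2', 'J3', 'J1']
Group 2 (M1>M2, sort desc M2): ['J4']
Sequence: J5 → J2 → J3 → J1 → J4
Makespan calculation:
  J5: M1 done=4, M2 done=17
  J2: M1 done=12, M2 done=31
  J3: M1 done=23, M2 done=50
  J1: M1 done=36, M2 done=69
  J4: M1 done=49, M2 done=78
= Sequence: J5 → J2 → J3 → J1 → J4, Makespan: 78


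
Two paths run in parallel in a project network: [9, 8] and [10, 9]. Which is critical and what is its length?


Path A: 9 + 8 = 17
Path B: 10 + 9 = 19
Critical path = longest = max(17, 19)
= 19 (Path B)


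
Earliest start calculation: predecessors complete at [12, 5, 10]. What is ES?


ES = max of all predecessor completion times
Predecessors: [12, 5, 10]
ES = max(12, 5, 10)
= 12


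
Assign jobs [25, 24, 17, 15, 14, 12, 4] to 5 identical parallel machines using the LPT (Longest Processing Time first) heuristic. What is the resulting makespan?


Jobs (LPT sorted): [25, 24, 17, 15, 14, 12, 4]
Machines: 5
  J=25 → Machine 1 (load: 0+25=25)
  J=24 → Machine 2 (load: 0+24=24)
  J=17 → Machine 3 (load: 0+17=17)
  J=15 → Machine 4 (load: 0+15=15)
  J=14 → Machine 5 (load: 0+14=14)
  J=12 → Machine 5 (load: 14+12=26)
  J=4 → Machine 4 (load: 15+4=19)
Machine loads: [25, 24, 17, 19, 26]
Makespan = max = 26 time units


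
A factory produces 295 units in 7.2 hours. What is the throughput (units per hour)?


Throughput = units / time
= 295 / 7.2
= 41.0 units/hour


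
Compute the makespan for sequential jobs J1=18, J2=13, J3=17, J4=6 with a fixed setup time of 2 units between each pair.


Makespan = Σ processing + (n-1) × setup
= (18 + 13 + 17 + 6) + (4-1)×2
= 54 + 6
= 60 time units


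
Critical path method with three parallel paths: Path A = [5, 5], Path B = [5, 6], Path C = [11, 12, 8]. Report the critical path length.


Path A: 5 + 5 = 10
Path B: 5 + 6 = 11
Path C: 11 + 12 + 8 = 31
Critical path = longest = max(10, 11, 31)
= 31 (Path C)


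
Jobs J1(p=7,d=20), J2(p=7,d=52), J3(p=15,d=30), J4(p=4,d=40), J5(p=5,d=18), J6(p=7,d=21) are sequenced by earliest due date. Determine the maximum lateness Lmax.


EDD order: J5 → J1 → J6 → J3 → J4 → J2
Completion and lateness:
  J5: C=5, d=18, L=5-18=-13
  J1: C=12, d=20, L=12-20=-8
  J6: C=19, d=21, L=19-21=-2
  J3: C=34, d=30, L=34-30=4
  J4: C=38, d=40, L=38-40=-2
  J2: C=45, d=52, L=45-52=-7
Lmax = max(-13, -8, -2, 4, -2, -7)
= 4


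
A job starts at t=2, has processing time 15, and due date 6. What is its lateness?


Completion = 2 + 15 = 17
Lateness = C - d = 17 - 6
= 11


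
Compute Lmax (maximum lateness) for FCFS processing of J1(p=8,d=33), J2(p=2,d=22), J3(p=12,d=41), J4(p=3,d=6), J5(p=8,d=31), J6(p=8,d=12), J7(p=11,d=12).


Lateness per job (L = C - d):
  J1: C=8, d=33, L=-25
  J2: C=10, d=22, L=-12
  J3: C=22, d=41, L=-19
  J4: C=25, d=6, L=19
  J5: C=33, d=31, L=2
  J6: C=41, d=12, L=29
  J7: C=52, d=12, L=40
Lmax = max(-25, -12, -19, 19, 2, 29, 40)
= 40


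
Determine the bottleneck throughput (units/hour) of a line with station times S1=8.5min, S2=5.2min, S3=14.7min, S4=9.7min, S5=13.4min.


Bottleneck = longest station time
Station times: [8.5, 5.2, 14.7, 9.7, 13.4]
Max = 14.7 min
Rate = 60 / 14.7
= 4.08 units/hour (bottleneck: 14.7min)


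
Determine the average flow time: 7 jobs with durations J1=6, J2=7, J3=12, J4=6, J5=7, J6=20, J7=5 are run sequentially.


Completion times:
  J1: completes at 6
  J2: completes at 13
  J3: completes at 25
  J4: completes at 31
  J5: completes at 38
  J6: completes at 58
  J7: completes at 63
Sum = 234
Average = 234/7
= 33.43


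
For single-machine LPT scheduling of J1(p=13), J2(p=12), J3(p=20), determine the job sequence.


LPT: sort by longest processing time first
  J3: p=20
  J1: p=13
  J2: p=12
Order: J3 → J1 → J2


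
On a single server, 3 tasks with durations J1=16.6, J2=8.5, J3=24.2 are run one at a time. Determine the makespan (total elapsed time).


Sequential makespan: sum all processing times
= 16.6 + 8.5 + 24.2
= 49.3 time units


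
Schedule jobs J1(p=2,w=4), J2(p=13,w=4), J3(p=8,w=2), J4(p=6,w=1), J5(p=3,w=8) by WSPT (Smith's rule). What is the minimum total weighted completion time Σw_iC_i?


WSPT order (by p/w): J5 → J1 → J2 → J3 → J4
  J5: C=3, w·C=8×3=24
  J1: C=5, w·C=4×5=20
  J2: C=18, w·C=4×18=72
  J3: C=26, w·C=2×26=52
  J4: C=32, w·C=1×32=32
Σ w·C = 200
= 200


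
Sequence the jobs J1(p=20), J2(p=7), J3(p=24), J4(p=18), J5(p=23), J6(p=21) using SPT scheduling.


SPT: sort by shortest processing time
  J2: p=7
  J4: p=18
  J1: p=20
  J6: p=21
  J5: p=23
  J3: p=24
Order: J2 → J4 → J1 → J6 → J5 → J3


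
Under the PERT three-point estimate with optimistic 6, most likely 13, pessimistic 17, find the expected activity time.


te = (o + 4m + p) / 6
= (6 + 4×13 + 17) / 6
= (6 + 52 + 17) / 6
= 75 / 6
= 12.50


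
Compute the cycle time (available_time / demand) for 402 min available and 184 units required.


Cycle time = available time / demand
= 402 / 184
= 2.18 min/unit


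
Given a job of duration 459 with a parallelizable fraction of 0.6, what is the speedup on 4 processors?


Amdahl's law: T_p = T × ((1-p) + p/N)
= 459 × ((1-0.6) + 0.6/4)
= 459 × (0.40 + 0.1500)
= 459 × 0.5500
= 252.45
Speedup = 459/252.45
= 1.82×


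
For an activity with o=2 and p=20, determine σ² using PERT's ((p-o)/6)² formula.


σ² = ((p - o) / 6)² = (p - o)² / 36
= (20 - 2)² / 36
= 18² / 36
= 324 / 36
= 9.0000


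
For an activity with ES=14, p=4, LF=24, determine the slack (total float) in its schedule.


EF = ES + duration = 14 + 4 = 18
LS = LF - duration = 24 - 4 = 20
Total Float = LF - EF = 24 - 18
(or LS - ES = 20 - 14)
= 6


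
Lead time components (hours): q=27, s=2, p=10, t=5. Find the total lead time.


Lead time = queue + setup + processing + transit
= 27 + 2 + 10 + 5
= 44 hours


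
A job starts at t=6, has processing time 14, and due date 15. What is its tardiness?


Completion = start + processing = 6 + 14 = 20
Tardiness = max(0, C - d) = max(0, 20 - 15)
= max(0, 5)
= 5


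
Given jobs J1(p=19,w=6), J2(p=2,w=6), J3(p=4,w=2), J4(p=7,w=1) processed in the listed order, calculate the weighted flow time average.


Completion times:
  J1: C=19, w×C=6×19=114
  J2: C=21, w×C=6×21=126
  J3: C=25, w×C=2×25=50
  J4: C=32, w×C=1×32=32
Sum w×C = 322
Sum w = 15
Weighted avg = 322/15
= 21.47


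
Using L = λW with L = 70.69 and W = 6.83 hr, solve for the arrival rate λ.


Little's law: L = λW → λ = L / W
= 70.69 / 6.83
= 10.35 per hour


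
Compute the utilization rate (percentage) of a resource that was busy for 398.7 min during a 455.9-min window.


Utilization = busy / total × 100
= 398.7 / 455.9 × 100
= 87.5%


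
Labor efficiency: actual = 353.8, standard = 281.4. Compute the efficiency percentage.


Efficiency = (actual / standard) × 100
= (353.8 / 281.4) × 100
= 125.7%


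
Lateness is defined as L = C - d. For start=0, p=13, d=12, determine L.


Completion = 0 + 13 = 13
Lateness = C - d = 13 - 12
= 1


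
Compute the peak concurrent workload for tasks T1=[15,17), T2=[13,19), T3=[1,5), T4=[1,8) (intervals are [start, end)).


Check each time point for overlaps:
  t=1: 2 tasks active (T3, T4)
Max concurrent = 2


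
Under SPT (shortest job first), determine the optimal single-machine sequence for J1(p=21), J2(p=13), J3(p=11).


SPT: sort by shortest processing time
  J3: p=11
  J2: p=13
  J1: p=21
Order: J3 → J2 → J1


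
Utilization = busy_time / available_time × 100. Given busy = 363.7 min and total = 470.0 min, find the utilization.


Utilization = busy / total × 100
= 363.7 / 470.0 × 100
= 77.4%


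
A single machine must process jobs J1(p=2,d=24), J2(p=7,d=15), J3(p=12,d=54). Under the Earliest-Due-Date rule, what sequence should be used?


EDD: sort by earliest due date
  J2: d=15, p=7
  J1: d=24, p=2
  J3: d=54, p=12
Order: J2 → J1 → J3


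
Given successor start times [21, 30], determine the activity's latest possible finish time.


LF = min of all successor start times
Successors start at: [21, 30]
LF = min(21, 30)
= 21


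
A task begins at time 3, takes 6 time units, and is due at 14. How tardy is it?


Completion = start + processing = 3 + 6 = 9
Tardiness = max(0, C - d) = max(0, 9 - 14)
= max(0, -5)
= 0


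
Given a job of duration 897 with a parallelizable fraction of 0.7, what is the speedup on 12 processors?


Amdahl's law: T_p = T × ((1-p) + p/N)
= 897 × ((1-0.7) + 0.7/12)
= 897 × (0.30 + 0.0583)
= 897 × 0.3583
= 321.43
Speedup = 897/321.43
= 2.79×


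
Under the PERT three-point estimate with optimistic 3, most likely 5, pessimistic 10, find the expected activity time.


te = (o + 4m + p) / 6
= (3 + 4×5 + 10) / 6
= (3 + 20 + 10) / 6
= 33 / 6
= 5.50


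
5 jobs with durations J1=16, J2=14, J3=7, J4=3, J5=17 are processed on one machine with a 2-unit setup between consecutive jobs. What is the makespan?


Makespan = Σ processing + (n-1) × setup
= (16 + 14 + 7 + 3 + 17) + (5-1)×2
= 57 + 8
= 65 time units


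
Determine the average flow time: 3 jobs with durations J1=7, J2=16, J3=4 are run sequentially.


Completion times:
  J1: completes at 7
  J2: completes at 23
  J3: completes at 27
Sum = 57
Average = 57/3
= 19.00


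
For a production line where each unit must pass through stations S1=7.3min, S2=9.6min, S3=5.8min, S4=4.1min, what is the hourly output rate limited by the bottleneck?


Bottleneck = longest station time
Station times: [7.3, 9.6, 5.8, 4.1]
Max = 9.6 min
Rate = 60 / 9.6
= 6.25 units/hour (bottleneck: 9.6min)


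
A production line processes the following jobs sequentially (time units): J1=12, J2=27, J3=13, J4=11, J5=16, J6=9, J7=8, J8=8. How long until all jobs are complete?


Sequential makespan: sum all processing times
= 12 + 27 + 13 + 11 + 16 + 9 + 8 + 8
= 104 time units


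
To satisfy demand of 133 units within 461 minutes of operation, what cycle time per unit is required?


Cycle time = available time / demand
= 461 / 133
= 3.47 min/unit


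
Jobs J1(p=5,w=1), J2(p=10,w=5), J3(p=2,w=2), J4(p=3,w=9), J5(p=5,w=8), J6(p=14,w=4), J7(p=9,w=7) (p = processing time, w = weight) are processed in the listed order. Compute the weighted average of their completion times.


Completion times:
  J1: C=5, w×C=1×5=5
  J2: C=15, w×C=5×15=75
  J3: C=17, w×C=2×17=34
  J4: C=20, w×C=9×20=180
  J5: C=25, w×C=8×25=200
  J6: C=39, w×C=4×39=156
  J7: C=48, w×C=7×48=336
Sum w×C = 986
Sum w = 36
Weighted avg = 986/36
= 27.39


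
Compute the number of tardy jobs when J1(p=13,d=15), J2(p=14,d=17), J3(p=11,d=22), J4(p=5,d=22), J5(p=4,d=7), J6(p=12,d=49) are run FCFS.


Completion vs due date:
  J1: C=13, d=15 → on time
  J2: C=27, d=17 → TARDY
  J3: C=38, d=22 → TARDY
  J4: C=43, d=22 → TARDY
  J5: C=47, d=7 → TARDY
  J6: C=59, d=49 → TARDY
Tardy jobs: J2, J3, J4, J5, J6
Count = 5


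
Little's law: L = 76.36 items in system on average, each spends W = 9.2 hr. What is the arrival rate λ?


Little's law: L = λW → λ = L / W
= 76.36 / 9.2
= 8.30 per hour


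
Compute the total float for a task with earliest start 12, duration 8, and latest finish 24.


EF = ES + duration = 12 + 8 = 20
LS = LF - duration = 24 - 8 = 16
Total Float = LF - EF = 24 - 20
(or LS - ES = 16 - 12)
= 4


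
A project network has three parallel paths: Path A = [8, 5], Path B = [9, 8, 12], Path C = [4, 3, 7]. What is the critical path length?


Path A: 8 + 5 = 13
Path B: 9 + 8 + 12 = 29
Path C: 4 + 3 + 7 = 14
Critical path = longest = max(13, 29, 14)
= 29 (Path B)


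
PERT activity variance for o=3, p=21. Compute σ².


σ² = ((p - o) / 6)² = (p - o)² / 36
= (21 - 3)² / 36
= 18² / 36
= 324 / 36
= 9.0000


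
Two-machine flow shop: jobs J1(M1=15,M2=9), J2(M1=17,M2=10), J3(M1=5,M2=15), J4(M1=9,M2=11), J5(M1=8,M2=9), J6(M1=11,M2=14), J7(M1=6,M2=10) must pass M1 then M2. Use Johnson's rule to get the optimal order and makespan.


Johnson's rule:
Group 1 (M1≤M2, sort by M1): ['J3', 'J7', 'J5', 'J4', 'J6']
Group 2 (M1>M2, sort desc M2): ['J2', 'J1']
Sequence: J3 → J7 → J5 → J4 → J6 → J2 → J1
Makespan calculation:
  J3: M1 done=5, M2 done=20
  J7: M1 done=11, M2 done=30
  J5: M1 done=19, M2 done=39
  J4: M1 done=28, M2 done=50
  J6: M1 done=39, M2 done=64
  J2: M1 done=56, M2 done=74
  J1: M1 done=71, M2 done=83
= Sequence: J3 → J7 → J5 → J4 → J6 → J2 → J1, Makespan: 83


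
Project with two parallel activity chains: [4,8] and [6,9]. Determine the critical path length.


Path A: 4 + 8 = 12
Path B: 6 + 9 = 15
Critical path = longest = max(12, 15)
= 15 (Path B)


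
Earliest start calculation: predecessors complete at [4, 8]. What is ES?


ES = max of all predecessor completion times
Predecessors: [4, 8]
ES = max(4, 8)
= 8


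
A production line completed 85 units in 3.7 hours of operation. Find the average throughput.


Throughput = units / time
= 85 / 3.7
= 23.0 units/hour


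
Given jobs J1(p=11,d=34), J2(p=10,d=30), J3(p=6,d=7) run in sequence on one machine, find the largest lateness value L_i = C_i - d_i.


Lateness per job (L = C - d):
  J1: C=11, d=34, L=-23
  J2: C=21, d=30, L=-9
  J3: C=27, d=7, L=20
Lmax = max(-23, -9, 20)
= 20


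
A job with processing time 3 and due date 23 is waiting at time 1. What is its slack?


Slack = due - current_time - processing
= 23 - 1 - 3
= 19


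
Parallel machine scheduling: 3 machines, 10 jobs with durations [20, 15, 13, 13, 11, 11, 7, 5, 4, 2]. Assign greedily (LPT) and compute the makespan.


Jobs (LPT sorted): [20, 15, 13, 13, 11, 11, 7, 5, 4, 2]
Machines: 3
  J=20 → Machine 1 (load: 0+20=20)
  J=15 → Machine 2 (load: 0+15=15)
  J=13 → Machine 3 (load: 0+13=13)
  J=13 → Machine 3 (load: 13+13=26)
  J=11 → Machine 2 (load: 15+11=26)
  J=11 → Machine 1 (load: 20+11=31)
  J=7 → Machine 2 (load: 26+7=33)
  J=5 → Machine 3 (load: 26+5=31)
  J=4 → Machine 1 (load: 31+4=35)
  J=2 → Machine 3 (load: 31+2=33)
Machine loads: [35, 33, 33]
Makespan = max = 35 time units


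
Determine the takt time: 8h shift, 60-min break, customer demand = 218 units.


Available = 8×60 - 60 = 420 min
Takt time = 420 / 218
= 1.93 min/unit


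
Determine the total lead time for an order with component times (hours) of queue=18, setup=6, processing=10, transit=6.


Lead time = queue + setup + processing + transit
= 18 + 6 + 10 + 6
= 40 hours


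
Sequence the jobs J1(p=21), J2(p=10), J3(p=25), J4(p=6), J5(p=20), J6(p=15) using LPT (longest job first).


LPT: sort by longest processing time first
  J3: p=25
  J1: p=21
  J5: p=20
  J6: p=15
  J2: p=10
  J4: p=6
Order: J3 → J1 → J5 → J6 → J2 → J4


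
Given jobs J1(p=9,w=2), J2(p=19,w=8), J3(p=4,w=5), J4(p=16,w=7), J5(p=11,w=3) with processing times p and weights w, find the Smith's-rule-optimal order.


WSPT (Smith's rule): sort by p/w ascending
  J3: p/w = 4/5 = 0.800
  J4: p/w = 16/7 = 2.286
  J2: p/w = 19/8 = 2.375
  J5: p/w = 11/3 = 3.667
  J1: p/w = 9/2 = 4.500
Order: J3 → J4 → J2 → J5 → J1


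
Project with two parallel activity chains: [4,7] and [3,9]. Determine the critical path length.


Path A: 4 + 7 = 11
Path B: 3 + 9 = 12
Critical path = longest = max(11, 12)
= 12 (Path B)


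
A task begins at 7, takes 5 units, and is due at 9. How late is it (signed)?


Completion = 7 + 5 = 12
Lateness = C - d = 12 - 9
= 3


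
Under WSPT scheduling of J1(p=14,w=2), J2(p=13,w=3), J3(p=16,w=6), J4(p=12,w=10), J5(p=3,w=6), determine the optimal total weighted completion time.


WSPT order (by p/w): J5 → J4 → J3 → J2 → J1
  J5: C=3, w·C=6×3=18
  J4: C=15, w·C=10×15=150
  J3: C=31, w·C=6×31=186
  J2: C=44, w·C=3×44=132
  J1: C=58, w·C=2×58=116
Σ w·C = 602
= 602


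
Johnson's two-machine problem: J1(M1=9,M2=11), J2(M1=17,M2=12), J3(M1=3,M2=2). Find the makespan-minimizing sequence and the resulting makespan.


Johnson's rule:
Group 1 (M1≤M2, sort by M1): ['J1']
Group 2 (M1>M2, sort desc M2): ['J2', 'J3']
Sequence: J1 → J2 → J3
Makespan calculation:
  J1: M1 done=9, M2 done=20
  J2: M1 done=26, M2 done=38
  J3: M1 done=29, M2 done=40
= Sequence: J1 → J2 → J3, Makespan: 40


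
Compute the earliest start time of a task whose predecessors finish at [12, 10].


ES = max of all predecessor completion times
Predecessors: [12, 10]
ES = max(12, 10)
= 12


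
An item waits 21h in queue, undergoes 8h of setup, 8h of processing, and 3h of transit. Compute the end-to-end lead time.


Lead time = queue + setup + processing + transit
= 21 + 8 + 8 + 3
= 40 hours


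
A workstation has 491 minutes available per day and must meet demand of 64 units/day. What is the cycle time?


Cycle time = available time / demand
= 491 / 64
= 7.67 min/unit


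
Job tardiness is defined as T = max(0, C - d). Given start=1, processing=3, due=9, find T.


Completion = start + processing = 1 + 3 = 4
Tardiness = max(0, C - d) = max(0, 4 - 9)
= max(0, -5)
= 0


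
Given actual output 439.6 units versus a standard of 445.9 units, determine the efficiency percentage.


Efficiency = (actual / standard) × 100
= (439.6 / 445.9) × 100
= 98.6%


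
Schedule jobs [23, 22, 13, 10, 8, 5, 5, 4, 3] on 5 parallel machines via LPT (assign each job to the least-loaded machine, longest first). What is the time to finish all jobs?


Jobs (LPT sorted): [23, 22, 13, 10, 8, 5, 5, 4, 3]
Machines: 5
  J=23 → Machine 1 (load: 0+23=23)
  J=22 → Machine 2 (load: 0+22=22)
  J=13 → Machine 3 (load: 0+13=13)
  J=10 → Machine 4 (load: 0+10=10)
  J=8 → Machine 5 (load: 0+8=8)
  J=5 → Machine 5 (load: 8+5=13)
  J=5 → Machine 4 (load: 10+5=15)
  J=4 → Machine 3 (load: 13+4=17)
  J=3 → Machine 5 (load: 13+3=16)
Machine loads: [23, 22, 17, 15, 16]
Makespan = max = 23 time units


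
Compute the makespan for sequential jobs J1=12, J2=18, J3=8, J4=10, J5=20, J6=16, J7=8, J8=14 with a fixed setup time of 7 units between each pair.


Makespan = Σ processing + (n-1) × setup
= (12 + 18 + 8 + 10 + 20 + 16 + 8 + 14) + (8-1)×7
= 106 + 49
= 155 time units


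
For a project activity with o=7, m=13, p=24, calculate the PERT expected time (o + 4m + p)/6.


te = (o + 4m + p) / 6
= (7 + 4×13 + 24) / 6
= (7 + 52 + 24) / 6
= 83 / 6
= 13.83


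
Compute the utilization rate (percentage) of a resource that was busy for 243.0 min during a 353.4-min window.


Utilization = busy / total × 100
= 243.0 / 353.4 × 100
= 68.8%


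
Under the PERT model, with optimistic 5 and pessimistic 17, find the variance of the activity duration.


σ² = ((p - o) / 6)² = (p - o)² / 36
= (17 - 5)² / 36
= 12² / 36
= 144 / 36
= 4.0000


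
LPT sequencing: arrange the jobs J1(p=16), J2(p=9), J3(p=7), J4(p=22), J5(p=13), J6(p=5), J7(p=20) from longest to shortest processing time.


LPT: sort by longest processing time first
  J4: p=22
  J7: p=20
  J1: p=16
  J5: p=13
  J2: p=9
  J3: p=7
  J6: p=5
Order: J4 → J7 → J1 → J5 → J2 → J3 → J6


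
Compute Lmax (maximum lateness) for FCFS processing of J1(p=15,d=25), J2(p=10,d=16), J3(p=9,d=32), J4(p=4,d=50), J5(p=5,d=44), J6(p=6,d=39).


Lateness per job (L = C - d):
  J1: C=15, d=25, L=-10
  J2: C=25, d=16, L=9
  J3: C=34, d=32, L=2
  J4: C=38, d=50, L=-12
  J5: C=43, d=44, L=-1
  J6: C=49, d=39, L=10
Lmax = max(-10, 9, 2, -12, -1, 10)
= 10


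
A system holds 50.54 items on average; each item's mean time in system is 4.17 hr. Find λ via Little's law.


Little's law: L = λW → λ = L / W
= 50.54 / 4.17
= 12.12 per hour


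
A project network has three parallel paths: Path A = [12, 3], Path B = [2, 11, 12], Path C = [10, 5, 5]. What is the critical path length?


Path A: 12 + 3 = 15
Path B: 2 + 11 + 12 = 25
Path C: 10 + 5 + 5 = 20
Critical path = longest = max(15, 25, 20)
= 25 (Path B)


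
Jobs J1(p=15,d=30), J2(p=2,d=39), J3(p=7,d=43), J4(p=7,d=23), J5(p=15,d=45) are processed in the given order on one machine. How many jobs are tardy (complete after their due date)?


Completion vs due date:
  J1: C=15, d=30 → on time
  J2: C=17, d=39 → on time
  J3: C=24, d=43 → on time
  J4: C=31, d=23 → TARDY
  J5: C=46, d=45 → TARDY
Tardy jobs: J4, J5
Count = 2


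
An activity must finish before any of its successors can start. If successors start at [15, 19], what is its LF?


LF = min of all successor start times
Successors start at: [15, 19]
LF = min(15, 19)
= 15


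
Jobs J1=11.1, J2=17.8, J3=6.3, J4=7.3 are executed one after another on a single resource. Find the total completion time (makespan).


Sequential makespan: sum all processing times
= 11.1 + 17.8 + 6.3 + 7.3
= 42.5 time units


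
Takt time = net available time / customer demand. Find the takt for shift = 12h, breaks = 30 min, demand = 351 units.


Available = 12×60 - 30 = 690 min
Takt time = 690 / 351
= 1.97 min/unit


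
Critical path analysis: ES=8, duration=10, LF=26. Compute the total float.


EF = ES + duration = 8 + 10 = 18
LS = LF - duration = 26 - 10 = 16
Total Float = LF - EF = 26 - 18
(or LS - ES = 16 - 8)
= 8


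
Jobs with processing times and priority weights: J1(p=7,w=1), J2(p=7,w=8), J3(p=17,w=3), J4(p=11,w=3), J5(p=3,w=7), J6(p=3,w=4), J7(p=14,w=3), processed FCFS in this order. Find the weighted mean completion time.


Completion times:
  J1: C=7, w×C=1×7=7
  J2: C=14, w×C=8×14=112
  J3: C=31, w×C=3×31=93
  J4: C=42, w×C=3×42=126
  J5: C=45, w×C=7×45=315
  J6: C=48, w×C=4×48=192
  J7: C=62, w×C=3×62=186
Sum w×C = 1031
Sum w = 29
Weighted avg = 1031/29
= 35.55


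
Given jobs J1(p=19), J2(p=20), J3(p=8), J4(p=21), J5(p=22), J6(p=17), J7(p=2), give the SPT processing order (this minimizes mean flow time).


SPT: sort by shortest processing time
  J7: p=2
  J3: p=8
  J6: p=17
  J1: p=19
  J2: p=20
  J4: p=21
  J5: p=22
Order: J7 → J3 → J6 → J1 → J2 → J4 → J5


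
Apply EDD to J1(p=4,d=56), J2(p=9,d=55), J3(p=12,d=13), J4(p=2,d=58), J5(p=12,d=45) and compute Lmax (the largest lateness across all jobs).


EDD order: J3 → J5 → J2 → J1 → J4
Completion and lateness:
  J3: C=12, d=13, L=12-13=-1
  J5: C=24, d=45, L=24-45=-21
  J2: C=33, d=55, L=33-55=-22
  J1: C=37, d=56, L=37-56=-19
  J4: C=39, d=58, L=39-58=-19
Lmax = max(-1, -21, -22, -19, -19)
= -1


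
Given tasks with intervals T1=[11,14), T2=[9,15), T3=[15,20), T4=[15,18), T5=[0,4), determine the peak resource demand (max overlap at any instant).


Check each time point for overlaps:
  t=11: 2 tasks active (T1, T2)
Max concurrent = 2


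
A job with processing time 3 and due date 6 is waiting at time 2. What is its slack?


Slack = due - current_time - processing
= 6 - 2 - 3
= 1


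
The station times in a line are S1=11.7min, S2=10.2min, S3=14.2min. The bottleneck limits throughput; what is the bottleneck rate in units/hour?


Bottleneck = longest station time
Station times: [11.7, 10.2, 14.2]
Max = 14.2 min
Rate = 60 / 14.2
= 4.23 units/hour (bottleneck: 14.2min)


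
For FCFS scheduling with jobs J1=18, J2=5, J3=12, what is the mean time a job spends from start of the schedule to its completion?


Completion times:
  J1: completes at 18
  J2: completes at 23
  J3: completes at 35
Sum = 76
Average = 76/3
= 25.33


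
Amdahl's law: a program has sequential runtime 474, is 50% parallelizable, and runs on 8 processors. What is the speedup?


Amdahl's law: T_p = T × ((1-p) + p/N)
= 474 × ((1-0.5) + 0.5/8)
= 474 × (0.50 + 0.0625)
= 474 × 0.5625
= 266.62
Speedup = 474/266.62
= 1.78×


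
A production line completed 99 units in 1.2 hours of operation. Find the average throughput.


Throughput = units / time
= 99 / 1.2
= 82.5 units/hour


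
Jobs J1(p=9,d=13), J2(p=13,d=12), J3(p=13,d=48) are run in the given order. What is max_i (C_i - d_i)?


Lateness per job (L = C - d):
  J1: C=9, d=13, L=-4
  J2: C=22, d=12, L=10
  J3: C=35, d=48, L=-13
Lmax = max(-4, 10, -13)
= 10


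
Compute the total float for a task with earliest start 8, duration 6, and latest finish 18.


EF = ES + duration = 8 + 6 = 14
LS = LF - duration = 18 - 6 = 12
Total Float = LF - EF = 18 - 14
(or LS - ES = 12 - 8)
= 4


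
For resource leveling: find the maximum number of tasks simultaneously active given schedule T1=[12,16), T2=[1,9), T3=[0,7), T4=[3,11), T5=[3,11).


Check each time point for overlaps:
  t=3: 4 tasks active (T2, T3, T4, T5)
Max concurrent = 4


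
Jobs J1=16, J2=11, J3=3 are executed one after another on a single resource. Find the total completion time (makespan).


Sequential makespan: sum all processing times
= 16 + 11 + 3
= 30 time units


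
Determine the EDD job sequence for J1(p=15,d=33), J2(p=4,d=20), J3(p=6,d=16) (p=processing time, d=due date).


EDD: sort by earliest due date
  J3: d=16, p=6
  J2: d=20, p=4
  J1: d=33, p=15
Order: J3 → J2 → J1


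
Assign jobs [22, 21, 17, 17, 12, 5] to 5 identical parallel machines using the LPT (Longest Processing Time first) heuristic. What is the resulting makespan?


Jobs (LPT sorted): [22, 21, 17, 17, 12, 5]
Machines: 5
  J=22 → Machine 1 (load: 0+22=22)
  J=21 → Machine 2 (load: 0+21=21)
  J=17 → Machine 3 (load: 0+17=17)
  J=17 → Machine 4 (load: 0+17=17)
  J=12 → Machine 5 (load: 0+12=12)
  J=5 → Machine 5 (load: 12+5=17)
Machine loads: [22, 21, 17, 17, 17]
Makespan = max = 22 time units


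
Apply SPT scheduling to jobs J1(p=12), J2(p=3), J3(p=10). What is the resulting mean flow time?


SPT order: J2 → J3 → J1
Completion times:
  J2: C=3
  J3: C=13
  J1: C=25
Sum = 41, n = 3
Mean flow = 41/3
= 13.67


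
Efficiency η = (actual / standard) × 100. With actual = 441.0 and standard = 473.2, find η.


Efficiency = (actual / standard) × 100
= (441.0 / 473.2) × 100
= 93.2%


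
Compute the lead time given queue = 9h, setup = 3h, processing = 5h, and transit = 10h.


Lead time = queue + setup + processing + transit
= 9 + 3 + 5 + 10
= 27 hours


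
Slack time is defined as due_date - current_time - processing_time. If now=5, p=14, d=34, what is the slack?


Slack = due - current_time - processing
= 34 - 5 - 14
= 15


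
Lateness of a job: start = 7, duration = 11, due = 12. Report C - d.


Completion = 7 + 11 = 18
Lateness = C - d = 18 - 12
= 6


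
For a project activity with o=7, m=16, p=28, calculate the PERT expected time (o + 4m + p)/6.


te = (o + 4m + p) / 6
= (7 + 4×16 + 28) / 6
= (7 + 64 + 28) / 6
= 99 / 6
= 16.50


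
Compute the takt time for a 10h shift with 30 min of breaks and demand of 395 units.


Available = 10×60 - 30 = 570 min
Takt time = 570 / 395
= 1.44 min/unit


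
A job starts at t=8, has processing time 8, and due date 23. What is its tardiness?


Completion = start + processing = 8 + 8 = 16
Tardiness = max(0, C - d) = max(0, 16 - 23)
= max(0, -7)
= 0


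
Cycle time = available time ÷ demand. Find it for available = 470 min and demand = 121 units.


Cycle time = available time / demand
= 470 / 121
= 3.88 min/unit


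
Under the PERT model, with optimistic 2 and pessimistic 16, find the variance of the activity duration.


σ² = ((p - o) / 6)² = (p - o)² / 36
= (16 - 2)² / 36
= 14² / 36
= 196 / 36
= 5.4444


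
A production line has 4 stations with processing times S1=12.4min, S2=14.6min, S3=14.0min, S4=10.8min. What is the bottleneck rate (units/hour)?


Bottleneck = longest station time
Station times: [12.4, 14.6, 14.0, 10.8]
Max = 14.6 min
Rate = 60 / 14.6
= 4.11 units/hour (bottleneck: 14.6min)


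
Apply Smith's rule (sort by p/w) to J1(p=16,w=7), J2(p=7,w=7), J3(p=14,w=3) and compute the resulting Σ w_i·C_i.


WSPT order (by p/w): J2 → J1 → J3
  J2: C=7, w·C=7×7=49
  J1: C=23, w·C=7×23=161
  J3: C=37, w·C=3×37=111
Σ w·C = 321
= 321


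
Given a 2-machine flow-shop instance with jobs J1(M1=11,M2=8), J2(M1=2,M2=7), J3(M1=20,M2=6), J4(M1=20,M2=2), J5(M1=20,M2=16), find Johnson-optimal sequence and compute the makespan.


Johnson's rule:
Group 1 (M1≤M2, sort by M1): ['J2']
Group 2 (M1>M2, sort desc M2): ['J5', 'J1', 'J3', 'J4']
Sequence: J2 → J5 → J1 → J3 → J4
Makespan calculation:
  J2: M1 done=2, M2 done=9
  J5: M1 done=22, M2 done=38
  J1: M1 done=33, M2 done=46
  J3: M1 done=53, M2 done=59
  J4: M1 done=73, M2 done=75
= Sequence: J2 → J5 → J1 → J3 → J4, Makespan: 75


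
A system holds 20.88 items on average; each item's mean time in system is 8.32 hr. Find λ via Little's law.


Little's law: L = λW → λ = L / W
= 20.88 / 8.32
= 2.51 per hour


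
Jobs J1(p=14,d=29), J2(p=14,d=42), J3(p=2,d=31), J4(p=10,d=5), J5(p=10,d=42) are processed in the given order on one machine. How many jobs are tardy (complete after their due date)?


Completion vs due date:
  J1: C=14, d=29 → on time
  J2: C=28, d=42 → on time
  J3: C=30, d=31 → on time
  J4: C=40, d=5 → TARDY
  J5: C=50, d=42 → TARDY
Tardy jobs: J4, J5
Count = 2


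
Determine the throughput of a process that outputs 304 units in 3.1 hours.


Throughput = units / time
= 304 / 3.1
= 98.1 units/hour


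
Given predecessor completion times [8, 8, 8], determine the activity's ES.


ES = max of all predecessor completion times
Predecessors: [8, 8, 8]
ES = max(8, 8, 8)
= 8


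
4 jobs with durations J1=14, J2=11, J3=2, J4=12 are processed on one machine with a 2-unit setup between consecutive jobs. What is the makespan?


Makespan = Σ processing + (n-1) × setup
= (14 + 11 + 2 + 12) + (4-1)×2
= 39 + 6
= 45 time units


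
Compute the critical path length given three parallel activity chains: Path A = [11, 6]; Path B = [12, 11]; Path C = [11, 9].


Path A: 11 + 6 = 17
Path B: 12 + 11 = 23
Path C: 11 + 9 = 20
Critical path = longest = max(17, 23, 20)
= 23 (Path B)


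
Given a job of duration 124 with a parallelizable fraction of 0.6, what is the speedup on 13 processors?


Amdahl's law: T_p = T × ((1-p) + p/N)
= 124 × ((1-0.6) + 0.6/13)
= 124 × (0.40 + 0.0462)
= 124 × 0.4462
= 55.32
Speedup = 124/55.32
= 2.24×


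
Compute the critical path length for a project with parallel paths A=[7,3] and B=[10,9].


Path A: 7 + 3 = 10
Path B: 10 + 9 = 19
Critical path = longest = max(10, 19)
= 19 (Path B)


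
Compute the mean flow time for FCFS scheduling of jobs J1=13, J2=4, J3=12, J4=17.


Completion times:
  J1: completes at 13
  J2: completes at 17
  J3: completes at 29
  J4: completes at 46
Sum = 105
Average = 105/4
= 26.25


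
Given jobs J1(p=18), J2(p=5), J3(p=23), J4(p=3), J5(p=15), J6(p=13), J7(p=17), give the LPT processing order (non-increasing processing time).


LPT: sort by longest processing time first
  J3: p=23
  J1: p=18
  J7: p=17
  J5: p=15
  J6: p=13
  J2: p=5
  J4: p=3
Order: J3 → J1 → J7 → J5 → J6 → J2 → J4


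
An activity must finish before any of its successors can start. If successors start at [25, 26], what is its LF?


LF = min of all successor start times
Successors start at: [25, 26]
LF = min(25, 26)
= 25


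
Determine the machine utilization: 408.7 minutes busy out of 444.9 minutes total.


Utilization = busy / total × 100
= 408.7 / 444.9 × 100
= 91.9%


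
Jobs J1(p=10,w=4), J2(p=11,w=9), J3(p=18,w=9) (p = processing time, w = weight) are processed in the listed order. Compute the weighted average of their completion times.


Completion times:
  J1: C=10, w×C=4×10=40
  J2: C=21, w×C=9×21=189
  J3: C=39, w×C=9×39=351
Sum w×C = 580
Sum w = 22
Weighted avg = 580/22
= 26.36


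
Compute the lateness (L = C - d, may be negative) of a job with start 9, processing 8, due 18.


Completion = 9 + 8 = 17
Lateness = C - d = 17 - 18
= -1


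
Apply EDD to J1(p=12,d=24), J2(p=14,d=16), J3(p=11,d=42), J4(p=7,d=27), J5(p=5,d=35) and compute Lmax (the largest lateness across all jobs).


EDD order: J2 → J1 → J4 → J5 → J3
Completion and lateness:
  J2: C=14, d=16, L=14-16=-2
  J1: C=26, d=24, L=26-24=2
  J4: C=33, d=27, L=33-27=6
  J5: C=38, d=35, L=38-35=3
  J3: C=49, d=42, L=49-42=7
Lmax = max(-2, 2, 6, 3, 7)
= 7


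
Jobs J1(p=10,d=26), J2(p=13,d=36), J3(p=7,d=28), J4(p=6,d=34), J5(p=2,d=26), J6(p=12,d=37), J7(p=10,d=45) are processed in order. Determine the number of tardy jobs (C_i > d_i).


Completion vs due date:
  J1: C=10, d=26 → on time
  J2: C=23, d=36 → on time
  J3: C=30, d=28 → TARDY
  J4: C=36, d=34 → TARDY
  J5: C=38, d=26 → TARDY
  J6: C=50, d=37 → TARDY
  J7: C=60, d=45 → TARDY
Tardy jobs: J3, J4, J5, J6, J7
Count = 5


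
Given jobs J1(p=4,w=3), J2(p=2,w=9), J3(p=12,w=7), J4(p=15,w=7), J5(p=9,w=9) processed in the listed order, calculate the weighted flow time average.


Completion times:
  J1: C=4, w×C=3×4=12
  J2: C=6, w×C=9×6=54
  J3: C=18, w×C=7×18=126
  J4: C=33, w×C=7×33=231
  J5: C=42, w×C=9×42=378
Sum w×C = 801
Sum w = 35
Weighted avg = 801/35
= 22.89


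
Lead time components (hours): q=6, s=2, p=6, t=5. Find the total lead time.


Lead time = queue + setup + processing + transit
= 6 + 2 + 6 + 5
= 19 hours


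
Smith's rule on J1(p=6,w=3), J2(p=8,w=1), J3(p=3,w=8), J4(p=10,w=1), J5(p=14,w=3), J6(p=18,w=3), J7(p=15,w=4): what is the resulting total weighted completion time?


WSPT order (by p/w): J3 → J1 → J7 → J5 → J6 → J2 → J4
  J3: C=3, w·C=8×3=24
  J1: C=9, w·C=3×9=27
  J7: C=24, w·C=4×24=96
  J5: C=38, w·C=3×38=114
  J6: C=56, w·C=3×56=168
  J2: C=64, w·C=1×64=64
  J4: C=74, w·C=1×74=74
Σ w·C = 567
= 567


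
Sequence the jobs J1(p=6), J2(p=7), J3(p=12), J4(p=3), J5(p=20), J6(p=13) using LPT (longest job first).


LPT: sort by longest processing time first
  J5: p=20
  J6: p=13
  J3: p=12
  J2: p=7
  J1: p=6
  J4: p=3
Order: J5 → J6 → J3 → J2 → J1 → J4


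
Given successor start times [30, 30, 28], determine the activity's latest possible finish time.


LF = min of all successor start times
Successors start at: [30, 30, 28]
LF = min(30, 30, 28)
= 28


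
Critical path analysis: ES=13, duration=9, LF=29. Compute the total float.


EF = ES + duration = 13 + 9 = 22
LS = LF - duration = 29 - 9 = 20
Total Float = LF - EF = 29 - 22
(or LS - ES = 20 - 13)
= 7


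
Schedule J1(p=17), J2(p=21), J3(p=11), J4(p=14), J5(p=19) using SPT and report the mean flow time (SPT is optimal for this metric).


SPT order: J3 → J4 → J1 → J5 → J2
Completion times:
  J3: C=11
  J4: C=25
  J1: C=42
  J5: C=61
  J2: C=82
Sum = 221, n = 5
Mean flow = 221/5
= 44.20


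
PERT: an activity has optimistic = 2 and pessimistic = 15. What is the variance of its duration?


σ² = ((p - o) / 6)² = (p - o)² / 36
= (15 - 2)² / 36
= 13² / 36
= 169 / 36
= 4.6944


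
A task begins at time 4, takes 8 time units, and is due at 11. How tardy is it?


Completion = start + processing = 4 + 8 = 12
Tardiness = max(0, C - d) = max(0, 12 - 11)
= max(0, 1)
= 1


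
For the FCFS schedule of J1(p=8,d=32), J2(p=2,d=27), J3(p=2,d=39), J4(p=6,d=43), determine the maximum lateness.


Lateness per job (L = C - d):
  J1: C=8, d=32, L=-24
  J2: C=10, d=27, L=-17
  J3: C=12, d=39, L=-27
  J4: C=18, d=43, L=-25
Lmax = max(-24, -17, -27, -25)
= -17


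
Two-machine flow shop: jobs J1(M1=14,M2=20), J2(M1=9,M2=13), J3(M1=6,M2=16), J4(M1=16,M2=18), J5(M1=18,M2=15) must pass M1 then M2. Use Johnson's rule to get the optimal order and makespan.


Johnson's rule:
Group 1 (M1≤M2, sort by M1): ['J3', 'J2', 'J1', 'J4']
Group 2 (M1>M2, sort desc M2): ['J5']
Sequence: J3 → J2 → J1 → J4 → J5
Makespan calculation:
  J3: M1 done=6, M2 done=22
  J2: M1 done=15, M2 done=35
  J1: M1 done=29, M2 done=55
  J4: M1 done=45, M2 done=73
  J5: M1 done=63, M2 done=88
= Sequence: J3 → J2 → J1 → J4 → J5, Makespan: 88


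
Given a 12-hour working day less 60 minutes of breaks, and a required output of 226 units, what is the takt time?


Available = 12×60 - 60 = 660 min
Takt time = 660 / 226
= 2.92 min/unit


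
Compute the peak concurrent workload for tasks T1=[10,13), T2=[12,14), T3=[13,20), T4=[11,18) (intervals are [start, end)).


Check each time point for overlaps:
  t=12: 3 tasks active (T1, T2, T4)
Max concurrent = 3


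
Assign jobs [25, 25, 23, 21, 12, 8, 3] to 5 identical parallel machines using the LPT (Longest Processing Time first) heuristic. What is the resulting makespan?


Jobs (LPT sorted): [25, 25, 23, 21, 12, 8, 3]
Machines: 5
  J=25 → Machine 1 (load: 0+25=25)
  J=25 → Machine 2 (load: 0+25=25)
  J=23 → Machine 3 (load: 0+23=23)
  J=21 → Machine 4 (load: 0+21=21)
  J=12 → Machine 5 (load: 0+12=12)
  J=8 → Machine 5 (load: 12+8=20)
  J=3 → Machine 5 (load: 20+3=23)
Machine loads: [25, 25, 23, 21, 23]
Makespan = max = 25 time units


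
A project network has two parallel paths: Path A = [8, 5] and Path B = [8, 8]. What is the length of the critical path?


Path A: 8 + 5 = 13
Path B: 8 + 8 = 16
Critical path = longest = max(13, 16)
= 16 (Path B)


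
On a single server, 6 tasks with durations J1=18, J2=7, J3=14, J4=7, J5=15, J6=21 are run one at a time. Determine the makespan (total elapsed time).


Sequential makespan: sum all processing times
= 18 + 7 + 14 + 7 + 15 + 21
= 82 time units


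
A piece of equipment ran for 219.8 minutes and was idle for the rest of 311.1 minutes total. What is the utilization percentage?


Utilization = busy / total × 100
= 219.8 / 311.1 × 100
= 70.7%


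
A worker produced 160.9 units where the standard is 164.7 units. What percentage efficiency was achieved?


Efficiency = (actual / standard) × 100
= (160.9 / 164.7) × 100
= 97.7%


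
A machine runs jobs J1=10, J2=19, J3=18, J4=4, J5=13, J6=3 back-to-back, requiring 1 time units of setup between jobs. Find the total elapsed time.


Makespan = Σ processing + (n-1) × setup
= (10 + 19 + 18 + 4 + 13 + 3) + (6-1)×1
= 67 + 5
= 72 time units


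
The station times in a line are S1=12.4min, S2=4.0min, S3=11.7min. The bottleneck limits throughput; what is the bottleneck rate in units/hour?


Bottleneck = longest station time
Station times: [12.4, 4.0, 11.7]
Max = 12.4 min
Rate = 60 / 12.4
= 4.84 units/hour (bottleneck: 12.4min)
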